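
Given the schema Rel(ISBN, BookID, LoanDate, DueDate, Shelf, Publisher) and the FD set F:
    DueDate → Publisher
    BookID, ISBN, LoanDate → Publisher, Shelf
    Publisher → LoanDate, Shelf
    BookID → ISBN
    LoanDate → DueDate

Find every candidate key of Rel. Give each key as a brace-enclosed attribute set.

Attributes never on any right-hand side: {BookID} — every candidate key must contain it.
{BookID, DueDate}⁺ = {BookID, DueDate, ISBN, LoanDate, Publisher, Shelf} — all of the relation — so {BookID, DueDate} is a candidate key.
{BookID, LoanDate}⁺ = {BookID, DueDate, ISBN, LoanDate, Publisher, Shelf} — all of the relation — so {BookID, LoanDate} is a candidate key.
{BookID, Publisher}⁺ = {BookID, DueDate, ISBN, LoanDate, Publisher, Shelf} — all of the relation — so {BookID, Publisher} is a candidate key.
Any other superkey properly contains one of these, so there are no further candidate keys.

{BookID, DueDate}, {BookID, LoanDate}, {BookID, Publisher}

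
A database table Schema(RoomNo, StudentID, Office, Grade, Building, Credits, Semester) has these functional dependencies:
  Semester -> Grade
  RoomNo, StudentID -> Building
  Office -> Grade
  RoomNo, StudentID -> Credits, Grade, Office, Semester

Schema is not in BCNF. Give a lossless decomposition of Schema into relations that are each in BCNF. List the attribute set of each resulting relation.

Candidate key of the original relation: {RoomNo, StudentID}.
In {Building, Credits, Grade, Office, RoomNo, Semester, StudentID}, {Semester} is not a superkey ({Semester}⁺ restricted to this set is {Grade, Semester}), so split on Semester -> Grade into {Grade, Semester} and {Building, Credits, Office, RoomNo, Semester, StudentID}.
{Grade, Semester} is in BCNF.
{Building, Credits, Office, RoomNo, Semester, StudentID} is in BCNF.

{Building, Credits, Office, RoomNo, Semester, StudentID}; {Grade, Semester}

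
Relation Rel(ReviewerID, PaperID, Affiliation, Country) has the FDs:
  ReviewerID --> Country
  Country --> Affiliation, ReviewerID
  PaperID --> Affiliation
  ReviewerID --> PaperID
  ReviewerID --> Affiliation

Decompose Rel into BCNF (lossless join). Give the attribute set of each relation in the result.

Candidate keys of the original relation: {Country}, {ReviewerID}.
In {Affiliation, Country, PaperID, ReviewerID}, {PaperID} is not a superkey ({PaperID}⁺ restricted to this set is {Affiliation, PaperID}), so split on PaperID --> Affiliation into {Affiliation, PaperID} and {Country, PaperID, ReviewerID}.
{Affiliation, PaperID} is in BCNF.
{Country, PaperID, ReviewerID} is in BCNF.

{Affiliation, PaperID}; {Country, PaperID, ReviewerID}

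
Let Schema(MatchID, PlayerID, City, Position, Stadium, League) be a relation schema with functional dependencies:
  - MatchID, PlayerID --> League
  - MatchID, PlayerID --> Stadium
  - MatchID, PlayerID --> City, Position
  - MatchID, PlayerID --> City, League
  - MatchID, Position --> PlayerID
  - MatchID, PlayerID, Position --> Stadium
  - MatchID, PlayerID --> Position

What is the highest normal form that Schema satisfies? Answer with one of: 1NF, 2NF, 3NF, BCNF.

Candidate keys: {MatchID, PlayerID}, {MatchID, Position}. Prime attributes: {MatchID, PlayerID, Position}.
Each dependency's left side is a superkey — BCNF holds.

BCNF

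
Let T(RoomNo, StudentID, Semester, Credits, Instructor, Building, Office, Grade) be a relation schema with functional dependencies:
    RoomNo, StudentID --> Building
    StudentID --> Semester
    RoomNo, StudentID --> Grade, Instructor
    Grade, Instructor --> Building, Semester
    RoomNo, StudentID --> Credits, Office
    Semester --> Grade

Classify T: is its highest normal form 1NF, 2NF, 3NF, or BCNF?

Candidate key: {RoomNo, StudentID}. Prime attributes: {RoomNo, StudentID}.
StudentID --> Semester: {StudentID}⁺ = {Grade, Semester, StudentID}, which is not all of the attributes, so the left side is not a superkey — BCNF is violated.
StudentID --> Semester has non-prime {Semester} on the right and a non-superkey on the left, so 3NF fails.
The proper key subset {StudentID} of {RoomNo, StudentID} determines non-prime {Grade, Semester}, so the relation is not even in 2NF.

1NF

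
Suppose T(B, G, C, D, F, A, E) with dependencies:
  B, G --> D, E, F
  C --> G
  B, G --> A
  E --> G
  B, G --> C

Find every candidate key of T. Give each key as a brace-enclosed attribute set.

{B, C}, {B, E}, {B, G}

{B} never appears on the right of any FD, so every key must include it.
{B, C} is a candidate key since {B, C}⁺ = {A, B, C, D, E, F, G} covers every attribute.
{B, E} is a candidate key since {B, E}⁺ = {A, B, C, D, E, F, G} covers every attribute.
{B, G} is a candidate key since {B, G}⁺ = {A, B, C, D, E, F, G} covers every attribute.
Any other superkey properly contains one of these, so there are no further candidate keys.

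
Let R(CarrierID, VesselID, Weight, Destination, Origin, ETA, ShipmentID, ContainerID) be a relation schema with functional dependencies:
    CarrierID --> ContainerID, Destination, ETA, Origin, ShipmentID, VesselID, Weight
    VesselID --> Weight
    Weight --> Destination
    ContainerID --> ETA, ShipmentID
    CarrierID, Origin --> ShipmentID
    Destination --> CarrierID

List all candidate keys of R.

{CarrierID}, {Destination}, {VesselID}, {Weight}

{CarrierID} is a candidate key since {CarrierID}⁺ = {CarrierID, ContainerID, Destination, ETA, Origin, ShipmentID, VesselID, Weight} covers every attribute.
{Destination} is a candidate key since {Destination}⁺ = {CarrierID, ContainerID, Destination, ETA, Origin, ShipmentID, VesselID, Weight} covers every attribute.
{VesselID} is a candidate key since {VesselID}⁺ = {CarrierID, ContainerID, Destination, ETA, Origin, ShipmentID, VesselID, Weight} covers every attribute.
{Weight} is a candidate key since {Weight}⁺ = {CarrierID, ContainerID, Destination, ETA, Origin, ShipmentID, VesselID, Weight} covers every attribute.
No proper subset of any of these is a key, and no other minimal superkey exists.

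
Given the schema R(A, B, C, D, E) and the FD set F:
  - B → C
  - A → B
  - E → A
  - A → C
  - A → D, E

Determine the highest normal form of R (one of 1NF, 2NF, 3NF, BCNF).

2NF

Candidate keys: {A}, {E}. Prime attributes: {A, E}.
B → C: {B}⁺ = {B, C}, which is not all of the attributes, so the left side is not a superkey — BCNF is violated.
B → C determines the non-prime attribute {C} from a non-superkey — 3NF is violated.
With only single-attribute keys there can be no partial dependency, so 2NF holds.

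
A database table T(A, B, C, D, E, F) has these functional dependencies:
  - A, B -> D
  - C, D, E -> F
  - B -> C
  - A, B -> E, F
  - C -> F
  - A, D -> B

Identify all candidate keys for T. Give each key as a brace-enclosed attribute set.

{A} never appears on the right of any FD, so every key must include it.
Closure of {A, B} is {A, B, C, D, E, F}, the whole schema; {A, B} is a candidate key.
Closure of {A, D} is {A, B, C, D, E, F}, the whole schema; {A, D} is a candidate key.
No proper subset of any of these is a key, and no other minimal superkey exists.

{A, B}, {A, D}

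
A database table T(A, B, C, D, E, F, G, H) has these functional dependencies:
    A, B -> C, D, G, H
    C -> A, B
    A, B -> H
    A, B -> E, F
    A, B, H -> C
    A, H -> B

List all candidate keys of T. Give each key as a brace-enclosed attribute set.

{C} is a candidate key since {C}⁺ = {A, B, C, D, E, F, G, H} covers every attribute.
{A, B} is a candidate key since {A, B}⁺ = {A, B, C, D, E, F, G, H} covers every attribute.
{A, H} is a candidate key since {A, H}⁺ = {A, B, C, D, E, F, G, H} covers every attribute.
No proper subset of any of these is a key, and no other minimal superkey exists.

{A, B}, {A, H}, {C}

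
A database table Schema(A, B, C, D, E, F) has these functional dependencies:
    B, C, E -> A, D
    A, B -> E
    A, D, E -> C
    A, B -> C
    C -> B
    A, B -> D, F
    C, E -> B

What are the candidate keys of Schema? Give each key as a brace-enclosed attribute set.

{A, B}⁺ = {A, B, C, D, E, F}, which is every attribute, so {A, B} is a candidate key.
{A, C}⁺ = {A, B, C, D, E, F}, which is every attribute, so {A, C} is a candidate key.
{C, E}⁺ = {A, B, C, D, E, F}, which is every attribute, so {C, E} is a candidate key.
{A, D, E}⁺ = {A, B, C, D, E, F}, which is every attribute, so {A, D, E} is a candidate key.
No proper subset of any of these is a key, and no other minimal superkey exists.

{A, B}, {A, C}, {A, D, E}, {C, E}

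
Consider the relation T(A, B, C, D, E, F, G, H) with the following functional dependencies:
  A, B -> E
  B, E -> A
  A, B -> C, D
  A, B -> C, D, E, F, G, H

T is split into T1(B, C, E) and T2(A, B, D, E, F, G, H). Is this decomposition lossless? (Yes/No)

Yes

Common attributes: {B, E}; their closure is {A, B, C, D, E, F, G, H}.
Since T1 ⊆ {A, B, C, D, E, F, G, H}, the intersection is a superkey of T1; the decomposition is lossless.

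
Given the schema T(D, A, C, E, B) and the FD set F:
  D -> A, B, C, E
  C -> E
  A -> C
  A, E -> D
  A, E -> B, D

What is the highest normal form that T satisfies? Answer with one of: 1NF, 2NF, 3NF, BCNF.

Candidate keys: {A}, {D}. Prime attributes: {A, D}.
For C -> E we have {C}⁺ = {C, E}; {C} is not a superkey, so BCNF fails.
C -> E determines the non-prime attribute {E} from a non-superkey — 3NF is violated.
With only single-attribute keys there can be no partial dependency, so 2NF holds.

2NF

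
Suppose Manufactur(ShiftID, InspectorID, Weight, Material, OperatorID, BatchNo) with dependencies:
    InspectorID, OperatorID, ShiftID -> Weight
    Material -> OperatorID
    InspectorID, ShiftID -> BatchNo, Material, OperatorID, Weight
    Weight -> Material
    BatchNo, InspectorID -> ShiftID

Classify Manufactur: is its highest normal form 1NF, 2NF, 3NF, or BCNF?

2NF

Candidate keys: {BatchNo, InspectorID}, {InspectorID, ShiftID}. Prime attributes: {BatchNo, InspectorID, ShiftID}.
Material -> OperatorID: {Material}⁺ = {Material, OperatorID}, which is not all of the attributes, so the left side is not a superkey — BCNF is violated.
Material -> OperatorID determines the non-prime attribute {OperatorID} from a non-superkey — 3NF is violated.
No non-prime attribute depends on a proper subset of any candidate key, so 2NF holds.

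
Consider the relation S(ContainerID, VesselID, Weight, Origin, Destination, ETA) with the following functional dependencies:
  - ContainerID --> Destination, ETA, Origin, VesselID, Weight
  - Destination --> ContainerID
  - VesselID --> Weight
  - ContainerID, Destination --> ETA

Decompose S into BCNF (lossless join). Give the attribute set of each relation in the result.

{ContainerID, Destination, ETA, Origin, VesselID}; {VesselID, Weight}

Candidate keys of the original relation: {ContainerID}, {Destination}.
{ContainerID, Destination, ETA, Origin, VesselID, Weight}: {VesselID} determines {VesselID, Weight} here but is not a superkey — split on VesselID --> Weight, giving {VesselID, Weight} and {ContainerID, Destination, ETA, Origin, VesselID}.
{VesselID, Weight} is in BCNF.
{ContainerID, Destination, ETA, Origin, VesselID} is in BCNF.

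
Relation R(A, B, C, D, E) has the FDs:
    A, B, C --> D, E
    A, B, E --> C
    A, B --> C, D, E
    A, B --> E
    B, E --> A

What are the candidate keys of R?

{A, B}, {B, E}

{B} never appears on the right of any FD, so every key must include it.
{A, B} is a candidate key since {A, B}⁺ = {A, B, C, D, E} covers every attribute.
{B, E} is a candidate key since {B, E}⁺ = {A, B, C, D, E} covers every attribute.
No proper subset of any of these is a key, and no other minimal superkey exists.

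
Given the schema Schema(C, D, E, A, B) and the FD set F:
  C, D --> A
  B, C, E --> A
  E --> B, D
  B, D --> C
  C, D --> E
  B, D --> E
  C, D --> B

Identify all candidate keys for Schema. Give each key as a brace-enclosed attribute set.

{B, D}, {C, D}, {E}

{E}⁺ = {A, B, C, D, E} — all of the relation — so {E} is a candidate key.
{B, D}⁺ = {A, B, C, D, E} — all of the relation — so {B, D} is a candidate key.
{C, D}⁺ = {A, B, C, D, E} — all of the relation — so {C, D} is a candidate key.
Any other superkey properly contains one of these, so there are no further candidate keys.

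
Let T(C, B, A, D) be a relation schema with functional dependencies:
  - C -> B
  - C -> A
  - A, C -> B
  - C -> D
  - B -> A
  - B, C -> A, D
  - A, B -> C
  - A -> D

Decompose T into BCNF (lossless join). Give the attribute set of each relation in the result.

Candidate keys of the original relation: {B}, {C}.
Within {A, B, C, D}: {A}⁺ ∩ {A, B, C, D} = {A, D}, not the whole set, so A -> D violates BCNF; decompose into {A, D} and {A, B, C}.
{A, D}: every determinant is a superkey — BCNF.
{A, B, C}: every determinant is a superkey — BCNF.

{A, B, C}; {A, D}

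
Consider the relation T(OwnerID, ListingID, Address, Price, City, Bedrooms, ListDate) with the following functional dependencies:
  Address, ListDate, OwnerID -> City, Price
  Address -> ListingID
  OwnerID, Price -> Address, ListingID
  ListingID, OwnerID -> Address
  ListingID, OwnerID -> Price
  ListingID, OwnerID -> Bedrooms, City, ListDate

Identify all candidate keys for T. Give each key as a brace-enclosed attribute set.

{OwnerID} never appears on the right of any FD, so every key must include it.
{Address, OwnerID} is a candidate key since {Address, OwnerID}⁺ = {Address, Bedrooms, City, ListDate, ListingID, OwnerID, Price} covers every attribute.
{ListingID, OwnerID} is a candidate key since {ListingID, OwnerID}⁺ = {Address, Bedrooms, City, ListDate, ListingID, OwnerID, Price} covers every attribute.
{OwnerID, Price} is a candidate key since {OwnerID, Price}⁺ = {Address, Bedrooms, City, ListDate, ListingID, OwnerID, Price} covers every attribute.
No proper subset of any of these is a key, and no other minimal superkey exists.

{Address, OwnerID}, {ListingID, OwnerID}, {OwnerID, Price}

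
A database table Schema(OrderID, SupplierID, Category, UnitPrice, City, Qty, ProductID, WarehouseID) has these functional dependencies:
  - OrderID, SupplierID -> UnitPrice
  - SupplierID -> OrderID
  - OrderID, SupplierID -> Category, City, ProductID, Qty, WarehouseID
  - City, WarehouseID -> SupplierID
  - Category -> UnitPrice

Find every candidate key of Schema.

{City, WarehouseID}, {SupplierID}

{SupplierID}⁺ = {Category, City, OrderID, ProductID, Qty, SupplierID, UnitPrice, WarehouseID} — all of the relation — so {SupplierID} is a candidate key.
{City, WarehouseID}⁺ = {Category, City, OrderID, ProductID, Qty, SupplierID, UnitPrice, WarehouseID} — all of the relation — so {City, WarehouseID} is a candidate key.
No proper subset of any of these is a key, and no other minimal superkey exists.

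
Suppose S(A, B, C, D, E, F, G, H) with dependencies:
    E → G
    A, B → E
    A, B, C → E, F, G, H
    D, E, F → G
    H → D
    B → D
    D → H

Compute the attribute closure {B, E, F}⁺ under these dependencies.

Start with {B, E, F}.
E → G applies; add {G} → now {B, E, F, G}.
B → D applies; add {D} → now {B, D, E, F, G}.
D → H applies; add {H} → now {B, D, E, F, G, H}.
No further FD applies.

{B, D, E, F, G, H}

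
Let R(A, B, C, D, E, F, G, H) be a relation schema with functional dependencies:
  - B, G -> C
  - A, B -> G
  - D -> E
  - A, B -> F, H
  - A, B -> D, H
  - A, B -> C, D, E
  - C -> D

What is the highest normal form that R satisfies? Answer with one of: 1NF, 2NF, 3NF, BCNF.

2NF

Candidate key: {A, B}. Prime attributes: {A, B}.
B, G -> C breaks BCNF: {B, G}⁺ = {B, C, D, E, G}, so {B, G} is not a superkey.
Because {C} is non-prime and the left side of B, G -> C is not a superkey, the relation is not in 3NF.
Checking every proper subset of each key, none determines a non-prime attribute — 2NF is satisfied.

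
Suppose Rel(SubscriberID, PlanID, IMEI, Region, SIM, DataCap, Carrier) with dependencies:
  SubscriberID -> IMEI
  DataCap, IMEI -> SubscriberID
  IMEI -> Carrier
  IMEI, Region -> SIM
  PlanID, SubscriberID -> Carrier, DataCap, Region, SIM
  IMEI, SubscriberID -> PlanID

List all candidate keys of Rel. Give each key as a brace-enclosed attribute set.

{DataCap, IMEI}, {SubscriberID}

{SubscriberID} is a candidate key since {SubscriberID}⁺ = {Carrier, DataCap, IMEI, PlanID, Region, SIM, SubscriberID} covers every attribute.
{DataCap, IMEI} is a candidate key since {DataCap, IMEI}⁺ = {Carrier, DataCap, IMEI, PlanID, Region, SIM, SubscriberID} covers every attribute.
No proper subset of any of these is a key, and no other minimal superkey exists.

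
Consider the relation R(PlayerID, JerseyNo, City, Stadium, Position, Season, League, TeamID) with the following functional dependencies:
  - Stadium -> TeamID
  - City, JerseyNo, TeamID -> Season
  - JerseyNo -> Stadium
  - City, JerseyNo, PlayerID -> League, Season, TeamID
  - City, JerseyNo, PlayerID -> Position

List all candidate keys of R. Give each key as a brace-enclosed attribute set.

Attributes never on any right-hand side: {City, JerseyNo, PlayerID} — every candidate key must contain all of them.
{City, JerseyNo, PlayerID}⁺ = {City, JerseyNo, League, PlayerID, Position, Season, Stadium, TeamID}, which is every attribute, so {City, JerseyNo, PlayerID} is a candidate key.
No smaller or unrelated set reaches every attribute, so there are no other keys.

{City, JerseyNo, PlayerID}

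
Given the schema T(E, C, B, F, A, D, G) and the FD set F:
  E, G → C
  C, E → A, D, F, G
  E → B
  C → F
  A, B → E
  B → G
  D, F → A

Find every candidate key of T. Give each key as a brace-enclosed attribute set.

Closure of {E} is {A, B, C, D, E, F, G}, the whole schema; {E} is a candidate key.
Closure of {A, B} is {A, B, C, D, E, F, G}, the whole schema; {A, B} is a candidate key.
Closure of {B, C, D} is {A, B, C, D, E, F, G}, the whole schema; {B, C, D} is a candidate key.
Closure of {B, D, F} is {A, B, C, D, E, F, G}, the whole schema; {B, D, F} is a candidate key.
These are minimal and exhaustive — every other superkey contains one of them.

{A, B}, {B, C, D}, {B, D, F}, {E}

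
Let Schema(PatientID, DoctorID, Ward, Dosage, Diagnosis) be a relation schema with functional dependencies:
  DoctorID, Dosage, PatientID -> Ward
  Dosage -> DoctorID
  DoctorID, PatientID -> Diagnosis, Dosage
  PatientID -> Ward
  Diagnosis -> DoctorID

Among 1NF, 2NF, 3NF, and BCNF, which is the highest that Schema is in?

Candidate keys: {Diagnosis, PatientID}, {DoctorID, PatientID}, {Dosage, PatientID}. Prime attributes: {Diagnosis, DoctorID, Dosage, PatientID}.
Dosage -> DoctorID breaks BCNF: {Dosage}⁺ = {DoctorID, Dosage}, so {Dosage} is not a superkey.
PatientID -> Ward has non-prime {Ward} on the right and a non-superkey on the left, so 3NF fails.
The proper key subset {PatientID} of {Diagnosis, PatientID} determines non-prime {Ward}, so the relation is not even in 2NF.

1NF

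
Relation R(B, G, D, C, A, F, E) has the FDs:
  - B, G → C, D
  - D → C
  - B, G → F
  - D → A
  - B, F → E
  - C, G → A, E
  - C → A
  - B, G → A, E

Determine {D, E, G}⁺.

Start with {D, E, G}.
D → C applies; add {C} → now {C, D, E, G}.
D → A applies; add {A} → now {A, C, D, E, G}.
No further FD applies.

{A, C, D, E, G}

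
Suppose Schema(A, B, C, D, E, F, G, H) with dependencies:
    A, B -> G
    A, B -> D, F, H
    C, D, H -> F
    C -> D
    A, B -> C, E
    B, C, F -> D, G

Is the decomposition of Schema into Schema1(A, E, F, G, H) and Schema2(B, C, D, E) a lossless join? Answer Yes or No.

No

Schema1 ∩ Schema2 = {E}; its closure under F is {E}.
Schema1 ⊄ {E} and Schema2 ⊄ {E}, so the split is lossy.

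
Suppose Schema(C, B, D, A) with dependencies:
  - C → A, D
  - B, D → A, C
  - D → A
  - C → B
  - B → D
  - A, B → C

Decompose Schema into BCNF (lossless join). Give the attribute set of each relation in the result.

Candidate keys of the original relation: {B}, {C}.
{A, B, C, D}: {D} determines {A, D} here but is not a superkey — split on D → A, giving {A, D} and {B, C, D}.
{A, D}: every determinant is a superkey — BCNF.
{B, C, D}: every determinant is a superkey — BCNF.

{A, D}; {B, C, D}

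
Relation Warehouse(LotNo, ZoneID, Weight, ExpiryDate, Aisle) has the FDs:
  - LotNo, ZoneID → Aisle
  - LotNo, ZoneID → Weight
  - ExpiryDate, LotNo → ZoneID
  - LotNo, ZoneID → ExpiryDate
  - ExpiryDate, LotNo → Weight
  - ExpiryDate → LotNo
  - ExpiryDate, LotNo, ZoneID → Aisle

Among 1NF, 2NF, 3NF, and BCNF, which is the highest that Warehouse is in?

Candidate keys: {ExpiryDate}, {LotNo, ZoneID}. Prime attributes: {ExpiryDate, LotNo, ZoneID}.
Each dependency's left side is a superkey — BCNF holds.

BCNF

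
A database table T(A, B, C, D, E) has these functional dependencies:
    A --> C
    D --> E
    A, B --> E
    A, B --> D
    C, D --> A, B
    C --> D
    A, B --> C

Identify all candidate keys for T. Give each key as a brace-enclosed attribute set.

{A}⁺ = {A, B, C, D, E} — all of the relation — so {A} is a candidate key.
{C}⁺ = {A, B, C, D, E} — all of the relation — so {C} is a candidate key.
Any other superkey properly contains one of these, so there are no further candidate keys.

{A}, {C}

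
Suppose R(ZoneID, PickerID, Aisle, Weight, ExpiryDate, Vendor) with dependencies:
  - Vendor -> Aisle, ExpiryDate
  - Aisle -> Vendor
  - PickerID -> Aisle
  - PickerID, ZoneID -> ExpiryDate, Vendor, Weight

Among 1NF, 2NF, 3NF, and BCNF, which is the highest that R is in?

1NF

Candidate key: {PickerID, ZoneID}. Prime attributes: {PickerID, ZoneID}.
Vendor -> Aisle, ExpiryDate breaks BCNF: {Vendor}⁺ = {Aisle, ExpiryDate, Vendor}, so {Vendor} is not a superkey.
Vendor -> Aisle, ExpiryDate has non-prime {Aisle, ExpiryDate} on the right and a non-superkey on the left, so 3NF fails.
Since {PickerID} ⊂ {PickerID, ZoneID} and {PickerID}⁺ ⊇ {Aisle, ExpiryDate, Vendor} with {Aisle, ExpiryDate, Vendor} non-prime, there is a partial dependency; 2NF fails.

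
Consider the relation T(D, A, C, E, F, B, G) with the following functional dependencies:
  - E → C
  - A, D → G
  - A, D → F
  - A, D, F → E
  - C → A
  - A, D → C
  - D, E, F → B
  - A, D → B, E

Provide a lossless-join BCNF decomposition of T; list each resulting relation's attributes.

{A, C}; {B, D, E, F, G}; {C, E}

Candidate keys of the original relation: {A, D}, {C, D}, {D, E}.
In {A, B, C, D, E, F, G}, {E} is not a superkey ({E}⁺ restricted to this set is {A, C, E}), so split on E → A, C into {A, C, E} and {B, D, E, F, G}.
In {A, C, E}, {C} is not a superkey ({C}⁺ restricted to this set is {A, C}), so split on C → A into {A, C} and {C, E}.
{A, C} is in BCNF.
{C, E} is in BCNF.
{B, D, E, F, G} is in BCNF.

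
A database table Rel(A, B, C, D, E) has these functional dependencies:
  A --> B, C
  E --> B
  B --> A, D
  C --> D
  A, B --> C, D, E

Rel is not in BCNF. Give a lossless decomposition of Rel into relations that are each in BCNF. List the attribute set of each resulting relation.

{A, B, C, E}; {C, D}

Candidate keys of the original relation: {A}, {B}, {E}.
Within {A, B, C, D, E}: {C}⁺ ∩ {A, B, C, D, E} = {C, D}, not the whole set, so C --> D violates BCNF; decompose into {C, D} and {A, B, C, E}.
{C, D} is in BCNF.
{A, B, C, E} is in BCNF.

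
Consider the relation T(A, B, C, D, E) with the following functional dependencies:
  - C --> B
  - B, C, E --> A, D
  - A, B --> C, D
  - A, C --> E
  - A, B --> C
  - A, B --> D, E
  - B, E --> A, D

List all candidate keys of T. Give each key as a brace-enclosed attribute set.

{A, B}⁺ = {A, B, C, D, E} — all of the relation — so {A, B} is a candidate key.
{A, C}⁺ = {A, B, C, D, E} — all of the relation — so {A, C} is a candidate key.
{B, E}⁺ = {A, B, C, D, E} — all of the relation — so {B, E} is a candidate key.
{C, E}⁺ = {A, B, C, D, E} — all of the relation — so {C, E} is a candidate key.
No proper subset of any of these is a key, and no other minimal superkey exists.

{A, B}, {A, C}, {B, E}, {C, E}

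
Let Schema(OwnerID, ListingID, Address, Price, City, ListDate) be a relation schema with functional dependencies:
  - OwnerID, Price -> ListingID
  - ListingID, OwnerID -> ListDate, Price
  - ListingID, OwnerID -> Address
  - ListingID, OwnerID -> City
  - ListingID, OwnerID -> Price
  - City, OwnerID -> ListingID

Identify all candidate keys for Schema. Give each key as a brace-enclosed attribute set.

{City, OwnerID}, {ListingID, OwnerID}, {OwnerID, Price}

Attributes never on any right-hand side: {OwnerID} — every candidate key must contain it.
{City, OwnerID}⁺ = {Address, City, ListDate, ListingID, OwnerID, Price} — all of the relation — so {City, OwnerID} is a candidate key.
{ListingID, OwnerID}⁺ = {Address, City, ListDate, ListingID, OwnerID, Price} — all of the relation — so {ListingID, OwnerID} is a candidate key.
{OwnerID, Price}⁺ = {Address, City, ListDate, ListingID, OwnerID, Price} — all of the relation — so {OwnerID, Price} is a candidate key.
No proper subset of any of these is a key, and no other minimal superkey exists.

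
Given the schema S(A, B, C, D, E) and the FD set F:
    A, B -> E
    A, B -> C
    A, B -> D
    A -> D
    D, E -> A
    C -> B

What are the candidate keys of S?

{A, B}⁺ = {A, B, C, D, E} — all of the relation — so {A, B} is a candidate key.
{A, C}⁺ = {A, B, C, D, E} — all of the relation — so {A, C} is a candidate key.
{B, D, E}⁺ = {A, B, C, D, E} — all of the relation — so {B, D, E} is a candidate key.
{C, D, E}⁺ = {A, B, C, D, E} — all of the relation — so {C, D, E} is a candidate key.
These are minimal and exhaustive — every other superkey contains one of them.

{A, B}, {A, C}, {B, D, E}, {C, D, E}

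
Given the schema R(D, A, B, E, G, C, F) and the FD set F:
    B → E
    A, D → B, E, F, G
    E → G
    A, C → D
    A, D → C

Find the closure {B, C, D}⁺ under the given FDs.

{B, C, D, E, G}

Start with {B, C, D}.
B → E applies; add {E} → now {B, C, D, E}.
E → G applies; add {G} → now {B, C, D, E, G}.
No further FD applies.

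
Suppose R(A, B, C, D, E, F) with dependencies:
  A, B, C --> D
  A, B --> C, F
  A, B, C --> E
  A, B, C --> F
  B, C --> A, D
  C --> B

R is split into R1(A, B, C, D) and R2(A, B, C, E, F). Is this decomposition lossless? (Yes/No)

The shared attributes are {A, B, C} and {A, B, C}⁺ = {A, B, C, D, E, F}.
Since R1 ⊆ {A, B, C, D, E, F}, the intersection is a superkey of R1; the decomposition is lossless.

Yes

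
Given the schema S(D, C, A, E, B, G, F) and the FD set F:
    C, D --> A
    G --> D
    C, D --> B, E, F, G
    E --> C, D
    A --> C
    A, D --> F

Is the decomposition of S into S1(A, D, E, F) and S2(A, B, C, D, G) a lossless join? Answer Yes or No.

Yes

S1 ∩ S2 = {A, D}; its closure under F is {A, B, C, D, E, F, G}.
S1 is contained in that closure, so S1 ∩ S2 --> S1 holds and the join is lossless.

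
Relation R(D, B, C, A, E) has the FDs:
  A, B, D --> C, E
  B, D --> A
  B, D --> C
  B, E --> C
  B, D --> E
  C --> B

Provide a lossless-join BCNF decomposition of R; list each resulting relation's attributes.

{A, B, D, E}; {B, C}; {C, E}

Candidate keys of the original relation: {B, D}, {C, D}.
Within {A, B, C, D, E}: {B, E}⁺ ∩ {A, B, C, D, E} = {B, C, E}, not the whole set, so B, E --> C violates BCNF; decompose into {B, C, E} and {A, B, D, E}.
Within {B, C, E}: {C}⁺ ∩ {B, C, E} = {B, C}, not the whole set, so C --> B violates BCNF; decompose into {B, C} and {C, E}.
{B, C} is in BCNF.
{C, E} is in BCNF.
{A, B, D, E} is in BCNF.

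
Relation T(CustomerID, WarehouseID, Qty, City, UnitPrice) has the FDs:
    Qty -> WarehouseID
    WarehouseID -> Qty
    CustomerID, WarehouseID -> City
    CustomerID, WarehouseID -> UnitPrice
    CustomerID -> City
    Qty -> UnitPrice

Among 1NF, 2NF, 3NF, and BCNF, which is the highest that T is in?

1NF

Candidate keys: {CustomerID, Qty}, {CustomerID, WarehouseID}. Prime attributes: {CustomerID, Qty, WarehouseID}.
Qty -> WarehouseID breaks BCNF: {Qty}⁺ = {Qty, UnitPrice, WarehouseID}, so {Qty} is not a superkey.
CustomerID -> City determines the non-prime attribute {City} from a non-superkey — 3NF is violated.
{CustomerID} is a proper subset of the key {CustomerID, Qty}, and {CustomerID}⁺ contains the non-prime attribute {City} — a partial dependency, so 2NF is violated.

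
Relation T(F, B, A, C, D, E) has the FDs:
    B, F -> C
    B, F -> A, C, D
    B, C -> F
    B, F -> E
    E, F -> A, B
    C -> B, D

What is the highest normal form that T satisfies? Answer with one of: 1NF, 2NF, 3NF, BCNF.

BCNF

Candidate keys: {B, F}, {C}, {E, F}. Prime attributes: {B, C, E, F}.
The left-hand side of every FD is a superkey, so BCNF is satisfied.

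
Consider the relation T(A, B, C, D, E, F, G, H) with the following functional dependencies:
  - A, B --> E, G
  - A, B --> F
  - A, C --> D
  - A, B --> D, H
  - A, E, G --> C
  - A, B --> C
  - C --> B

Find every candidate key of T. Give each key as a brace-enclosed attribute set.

{A, B}, {A, C}, {A, E, G}

No FD produces {A}, so it must be in every candidate key.
{A, B} is a candidate key since {A, B}⁺ = {A, B, C, D, E, F, G, H} covers every attribute.
{A, C} is a candidate key since {A, C}⁺ = {A, B, C, D, E, F, G, H} covers every attribute.
{A, E, G} is a candidate key since {A, E, G}⁺ = {A, B, C, D, E, F, G, H} covers every attribute.
No proper subset of any of these is a key, and no other minimal superkey exists.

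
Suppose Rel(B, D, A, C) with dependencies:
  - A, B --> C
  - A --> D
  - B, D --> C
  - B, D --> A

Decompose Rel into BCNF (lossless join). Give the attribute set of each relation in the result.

{A, B, C}; {A, D}

Candidate keys of the original relation: {A, B}, {B, D}.
{A, B, C, D}: {A} determines {A, D} here but is not a superkey — split on A --> D, giving {A, D} and {A, B, C}.
{A, D} has no BCNF violation.
{A, B, C} has no BCNF violation.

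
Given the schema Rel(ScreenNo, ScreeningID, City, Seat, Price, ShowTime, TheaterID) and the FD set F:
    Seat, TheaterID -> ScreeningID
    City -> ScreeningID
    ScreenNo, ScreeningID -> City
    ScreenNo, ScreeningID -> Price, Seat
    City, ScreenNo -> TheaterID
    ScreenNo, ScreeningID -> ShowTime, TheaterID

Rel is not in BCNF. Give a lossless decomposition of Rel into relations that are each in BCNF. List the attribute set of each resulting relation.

{City, Price, ScreenNo, Seat, ShowTime, TheaterID}; {ScreeningID, Seat, TheaterID}

Candidate keys of the original relation: {City, ScreenNo}, {ScreenNo, ScreeningID}, {ScreenNo, Seat, TheaterID}.
In {City, Price, ScreenNo, ScreeningID, Seat, ShowTime, TheaterID}, {Seat, TheaterID} is not a superkey ({Seat, TheaterID}⁺ restricted to this set is {ScreeningID, Seat, TheaterID}), so split on Seat, TheaterID -> ScreeningID into {ScreeningID, Seat, TheaterID} and {City, Price, ScreenNo, Seat, ShowTime, TheaterID}.
{ScreeningID, Seat, TheaterID} has no BCNF violation.
{City, Price, ScreenNo, Seat, ShowTime, TheaterID} has no BCNF violation.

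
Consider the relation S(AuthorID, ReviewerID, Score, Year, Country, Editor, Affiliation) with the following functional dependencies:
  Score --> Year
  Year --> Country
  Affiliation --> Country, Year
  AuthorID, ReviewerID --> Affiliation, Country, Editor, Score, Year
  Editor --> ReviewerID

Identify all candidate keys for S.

No FD produces {AuthorID}, so it must be in every candidate key.
{AuthorID, Editor} is a candidate key since {AuthorID, Editor}⁺ = {Affiliation, AuthorID, Country, Editor, ReviewerID, Score, Year} covers every attribute.
{AuthorID, ReviewerID} is a candidate key since {AuthorID, ReviewerID}⁺ = {Affiliation, AuthorID, Country, Editor, ReviewerID, Score, Year} covers every attribute.
No proper subset of any of these is a key, and no other minimal superkey exists.

{AuthorID, Editor}, {AuthorID, ReviewerID}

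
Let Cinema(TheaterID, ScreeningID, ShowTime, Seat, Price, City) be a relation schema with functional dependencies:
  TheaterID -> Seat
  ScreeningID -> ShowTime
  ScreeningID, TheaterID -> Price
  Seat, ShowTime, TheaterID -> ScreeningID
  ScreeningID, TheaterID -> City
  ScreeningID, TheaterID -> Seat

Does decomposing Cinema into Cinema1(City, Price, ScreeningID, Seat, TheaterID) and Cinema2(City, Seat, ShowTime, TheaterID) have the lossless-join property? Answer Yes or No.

Common attributes: {City, Seat, TheaterID}; their closure is {City, Seat, TheaterID}.
The closure covers neither Cinema1 nor Cinema2 entirely; the join is not lossless.

No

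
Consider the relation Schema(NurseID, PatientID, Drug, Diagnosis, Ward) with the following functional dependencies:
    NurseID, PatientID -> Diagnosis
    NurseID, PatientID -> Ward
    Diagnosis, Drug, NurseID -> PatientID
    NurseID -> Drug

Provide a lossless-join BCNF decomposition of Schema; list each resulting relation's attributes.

{Diagnosis, NurseID, PatientID, Ward}; {Drug, NurseID}

Candidate keys of the original relation: {Diagnosis, NurseID}, {NurseID, PatientID}.
Within {Diagnosis, Drug, NurseID, PatientID, Ward}: {NurseID}⁺ ∩ {Diagnosis, Drug, NurseID, PatientID, Ward} = {Drug, NurseID}, not the whole set, so NurseID -> Drug violates BCNF; decompose into {Drug, NurseID} and {Diagnosis, NurseID, PatientID, Ward}.
{Drug, NurseID}: every determinant is a superkey — BCNF.
{Diagnosis, NurseID, PatientID, Ward}: every determinant is a superkey — BCNF.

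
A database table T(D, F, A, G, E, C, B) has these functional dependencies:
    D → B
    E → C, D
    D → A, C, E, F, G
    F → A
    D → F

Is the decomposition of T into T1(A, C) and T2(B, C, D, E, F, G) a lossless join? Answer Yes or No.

No

The shared attributes are {C} and {C}⁺ = {C}.
The closure covers neither T1 nor T2 entirely; the join is not lossless.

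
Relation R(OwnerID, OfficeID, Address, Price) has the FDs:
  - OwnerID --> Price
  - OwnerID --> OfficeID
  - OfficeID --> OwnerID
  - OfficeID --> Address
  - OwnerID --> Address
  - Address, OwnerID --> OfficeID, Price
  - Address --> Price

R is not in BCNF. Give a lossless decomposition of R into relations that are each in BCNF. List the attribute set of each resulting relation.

Candidate keys of the original relation: {OfficeID}, {OwnerID}.
{Address, OfficeID, OwnerID, Price}: {Address} determines {Address, Price} here but is not a superkey — split on Address --> Price, giving {Address, Price} and {Address, OfficeID, OwnerID}.
{Address, Price} has no BCNF violation.
{Address, OfficeID, OwnerID} has no BCNF violation.

{Address, OfficeID, OwnerID}; {Address, Price}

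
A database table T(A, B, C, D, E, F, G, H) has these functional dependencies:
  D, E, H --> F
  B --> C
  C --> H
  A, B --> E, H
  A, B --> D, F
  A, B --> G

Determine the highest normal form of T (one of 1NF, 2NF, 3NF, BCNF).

Candidate key: {A, B}. Prime attributes: {A, B}.
D, E, H --> F breaks BCNF: {D, E, H}⁺ = {D, E, F, H}, so {D, E, H} is not a superkey.
Because {F} is non-prime and the left side of D, E, H --> F is not a superkey, the relation is not in 3NF.
The proper key subset {B} of {A, B} determines non-prime {C, H}, so the relation is not even in 2NF.

1NF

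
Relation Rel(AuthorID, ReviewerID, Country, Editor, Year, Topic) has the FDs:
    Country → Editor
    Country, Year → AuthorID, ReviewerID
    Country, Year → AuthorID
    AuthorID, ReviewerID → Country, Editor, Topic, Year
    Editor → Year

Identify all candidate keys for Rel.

{Country} is a candidate key since {Country}⁺ = {AuthorID, Country, Editor, ReviewerID, Topic, Year} covers every attribute.
{AuthorID, ReviewerID} is a candidate key since {AuthorID, ReviewerID}⁺ = {AuthorID, Country, Editor, ReviewerID, Topic, Year} covers every attribute.
No proper subset of any of these is a key, and no other minimal superkey exists.

{AuthorID, ReviewerID}, {Country}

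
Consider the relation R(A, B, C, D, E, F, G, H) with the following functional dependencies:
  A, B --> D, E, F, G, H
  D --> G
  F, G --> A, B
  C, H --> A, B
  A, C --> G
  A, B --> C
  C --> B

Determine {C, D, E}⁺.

{B, C, D, E, G}

Start with {C, D, E}.
D --> G applies; add {G} → now {C, D, E, G}.
C --> B applies; add {B} → now {B, C, D, E, G}.
No further FD applies.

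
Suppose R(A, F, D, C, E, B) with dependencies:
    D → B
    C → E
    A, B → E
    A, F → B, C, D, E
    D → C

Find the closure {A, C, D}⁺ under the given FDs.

Start with {A, C, D}.
D → B applies; add {B} → now {A, B, C, D}.
C → E applies; add {E} → now {A, B, C, D, E}.
No further FD applies.

{A, B, C, D, E}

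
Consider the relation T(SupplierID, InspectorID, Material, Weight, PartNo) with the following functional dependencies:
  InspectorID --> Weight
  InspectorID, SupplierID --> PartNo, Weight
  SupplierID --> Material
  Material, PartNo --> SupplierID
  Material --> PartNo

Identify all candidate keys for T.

{InspectorID, Material}, {InspectorID, SupplierID}

Attributes never on any right-hand side: {InspectorID} — every candidate key must contain it.
{InspectorID, Material} is a candidate key since {InspectorID, Material}⁺ = {InspectorID, Material, PartNo, SupplierID, Weight} covers every attribute.
{InspectorID, SupplierID} is a candidate key since {InspectorID, SupplierID}⁺ = {InspectorID, Material, PartNo, SupplierID, Weight} covers every attribute.
No proper subset of any of these is a key, and no other minimal superkey exists.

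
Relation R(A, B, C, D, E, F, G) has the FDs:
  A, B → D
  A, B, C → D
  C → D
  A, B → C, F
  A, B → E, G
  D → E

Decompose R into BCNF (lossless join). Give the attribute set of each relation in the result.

{A, B, C, F, G}; {C, D}; {D, E}

Candidate key of the original relation: {A, B}.
In {A, B, C, D, E, F, G}, {C} is not a superkey ({C}⁺ restricted to this set is {C, D, E}), so split on C → D, E into {C, D, E} and {A, B, C, F, G}.
In {C, D, E}, {D} is not a superkey ({D}⁺ restricted to this set is {D, E}), so split on D → E into {D, E} and {C, D}.
{D, E} is in BCNF.
{C, D} is in BCNF.
{A, B, C, F, G} is in BCNF.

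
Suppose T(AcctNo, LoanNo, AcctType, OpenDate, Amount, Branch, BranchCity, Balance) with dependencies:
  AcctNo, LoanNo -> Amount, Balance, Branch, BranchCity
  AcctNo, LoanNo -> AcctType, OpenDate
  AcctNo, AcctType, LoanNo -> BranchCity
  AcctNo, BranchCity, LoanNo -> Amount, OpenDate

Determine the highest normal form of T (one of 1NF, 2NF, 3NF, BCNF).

BCNF

Candidate key: {AcctNo, LoanNo}. Prime attributes: {AcctNo, LoanNo}.
Every FD has a superkey on the left, so the relation is in BCNF.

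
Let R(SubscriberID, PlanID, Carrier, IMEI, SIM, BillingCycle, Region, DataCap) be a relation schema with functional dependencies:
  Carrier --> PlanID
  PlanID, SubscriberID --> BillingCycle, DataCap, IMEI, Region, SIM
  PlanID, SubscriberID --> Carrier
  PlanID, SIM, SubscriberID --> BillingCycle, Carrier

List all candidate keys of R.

Attributes never on any right-hand side: {SubscriberID} — every candidate key must contain it.
Closure of {Carrier, SubscriberID} is {BillingCycle, Carrier, DataCap, IMEI, PlanID, Region, SIM, SubscriberID}, the whole schema; {Carrier, SubscriberID} is a candidate key.
Closure of {PlanID, SubscriberID} is {BillingCycle, Carrier, DataCap, IMEI, PlanID, Region, SIM, SubscriberID}, the whole schema; {PlanID, SubscriberID} is a candidate key.
No proper subset of any of these is a key, and no other minimal superkey exists.

{Carrier, SubscriberID}, {PlanID, SubscriberID}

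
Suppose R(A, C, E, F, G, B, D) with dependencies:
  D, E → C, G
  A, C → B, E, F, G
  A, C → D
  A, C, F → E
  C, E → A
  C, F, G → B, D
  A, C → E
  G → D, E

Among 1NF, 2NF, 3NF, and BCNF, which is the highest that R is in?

BCNF

Candidate keys: {A, C}, {C, E}, {D, E}, {G}. Prime attributes: {A, C, D, E, G}.
Each dependency's left side is a superkey — BCNF holds.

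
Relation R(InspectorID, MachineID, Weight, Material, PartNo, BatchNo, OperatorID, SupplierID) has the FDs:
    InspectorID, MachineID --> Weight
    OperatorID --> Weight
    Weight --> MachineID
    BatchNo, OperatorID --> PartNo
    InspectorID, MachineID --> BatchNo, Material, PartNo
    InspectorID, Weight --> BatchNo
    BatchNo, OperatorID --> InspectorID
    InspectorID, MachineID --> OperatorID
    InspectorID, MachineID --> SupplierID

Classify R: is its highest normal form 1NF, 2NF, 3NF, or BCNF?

Candidate keys: {BatchNo, OperatorID}, {InspectorID, MachineID}, {InspectorID, OperatorID}, {InspectorID, Weight}. Prime attributes: {BatchNo, InspectorID, MachineID, OperatorID, Weight}.
For OperatorID --> Weight we have {OperatorID}⁺ = {MachineID, OperatorID, Weight}; {OperatorID} is not a superkey, so BCNF fails.
Its right-hand attributes {Weight} are all prime, as are those of every other non-superkey FD — the relation is in 3NF.

3NF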